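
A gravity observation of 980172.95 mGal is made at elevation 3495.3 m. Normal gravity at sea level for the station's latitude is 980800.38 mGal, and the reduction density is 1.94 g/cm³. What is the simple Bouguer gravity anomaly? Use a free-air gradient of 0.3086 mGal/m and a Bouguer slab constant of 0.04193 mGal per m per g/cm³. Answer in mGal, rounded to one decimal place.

166.9

Free-air correction = 0.3086 × 3495.3 = 1078.65 mGal
Free-air anomaly = 980172.95 − 980800.38 + (1078.65) = 451.22 mGal
Bouguer slab correction = 0.04193 × 1.94 × 3495.3 = 284.32 mGal
Simple Bouguer anomaly = 451.22 − (284.32) = 166.90 mGal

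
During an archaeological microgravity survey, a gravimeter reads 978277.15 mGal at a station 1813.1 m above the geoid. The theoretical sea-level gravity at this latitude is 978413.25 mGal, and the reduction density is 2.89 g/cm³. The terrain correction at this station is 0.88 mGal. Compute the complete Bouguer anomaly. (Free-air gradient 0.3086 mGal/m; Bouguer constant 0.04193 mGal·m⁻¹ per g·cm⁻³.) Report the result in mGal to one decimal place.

204.6

Free-air correction = 0.3086 × 1813.1 = 559.52 mGal
Free-air anomaly = 978277.15 − 978413.25 + (559.52) = 423.42 mGal
Bouguer slab correction = 0.04193 × 2.89 × 1813.1 = 219.71 mGal
Simple Bouguer anomaly = 423.42 − (219.71) = 203.71 mGal
Complete Bouguer anomaly = 203.71 + 0.88 = 204.59 mGal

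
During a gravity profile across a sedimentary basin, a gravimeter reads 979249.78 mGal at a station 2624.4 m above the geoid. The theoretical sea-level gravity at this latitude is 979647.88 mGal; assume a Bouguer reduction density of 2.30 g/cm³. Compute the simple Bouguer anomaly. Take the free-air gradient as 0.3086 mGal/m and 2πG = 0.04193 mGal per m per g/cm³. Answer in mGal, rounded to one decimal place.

158.7

Free-air correction = 0.3086 × 2624.4 = 809.89 mGal
Free-air anomaly = 979249.78 − 979647.88 + (809.89) = 411.79 mGal
Bouguer slab correction = 0.04193 × 2.30 × 2624.4 = 253.09 mGal
Simple Bouguer anomaly = 411.79 − (253.09) = 158.70 mGal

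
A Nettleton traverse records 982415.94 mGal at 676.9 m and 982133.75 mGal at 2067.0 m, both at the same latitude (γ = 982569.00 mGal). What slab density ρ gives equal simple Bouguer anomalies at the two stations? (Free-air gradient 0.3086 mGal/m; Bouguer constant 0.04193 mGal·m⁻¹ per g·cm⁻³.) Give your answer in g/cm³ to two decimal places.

2.52

Δg_obs = 982133.75 − 982415.94 = -282.19 mGal over Δh = 2067.0 − 676.9 = 1390.1 m
Equal Bouguer anomalies ⇒ Δg_obs + (0.3086 − 0.04193ρ)·Δh = 0
0.3086 − 0.04193ρ = −Δg_obs/Δh = 0.20300
ρ = (0.3086 − 0.20300) / 0.04193 = 2.52 g/cm³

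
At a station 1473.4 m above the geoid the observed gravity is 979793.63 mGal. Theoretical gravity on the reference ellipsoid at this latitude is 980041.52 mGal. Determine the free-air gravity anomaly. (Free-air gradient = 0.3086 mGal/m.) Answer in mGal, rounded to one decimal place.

206.8

Free-air correction = 0.3086 × 1473.4 = 454.69 mGal
Free-air anomaly = 979793.63 − 980041.52 + (454.69) = 206.80 mGal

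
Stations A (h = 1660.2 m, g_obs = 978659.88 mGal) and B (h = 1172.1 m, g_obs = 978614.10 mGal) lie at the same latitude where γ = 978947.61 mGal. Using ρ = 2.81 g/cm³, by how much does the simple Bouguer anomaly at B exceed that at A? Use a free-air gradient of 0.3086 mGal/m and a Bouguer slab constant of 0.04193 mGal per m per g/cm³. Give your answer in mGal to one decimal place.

Δg_SB(A) = 978659.88 − 978947.61 + 0.3086×1660.2 − 0.04193×2.81×1660.2 = 29.00 mGal
Δg_SB(B) = 978614.10 − 978947.61 + 0.3086×1172.1 − 0.04193×2.81×1172.1 = -109.90 mGal
Difference = -109.90 − (29.00) = -138.90 mGal

-138.9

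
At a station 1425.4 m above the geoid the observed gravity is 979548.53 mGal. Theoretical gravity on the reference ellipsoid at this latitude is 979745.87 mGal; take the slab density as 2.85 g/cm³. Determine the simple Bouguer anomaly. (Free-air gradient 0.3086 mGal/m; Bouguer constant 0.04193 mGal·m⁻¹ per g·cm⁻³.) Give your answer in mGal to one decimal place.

72.2

Free-air correction = 0.3086 × 1425.4 = 439.88 mGal
Free-air anomaly = 979548.53 − 979745.87 + (439.88) = 242.54 mGal
Bouguer slab correction = 0.04193 × 2.85 × 1425.4 = 170.34 mGal
Simple Bouguer anomaly = 242.54 − (170.34) = 72.20 mGal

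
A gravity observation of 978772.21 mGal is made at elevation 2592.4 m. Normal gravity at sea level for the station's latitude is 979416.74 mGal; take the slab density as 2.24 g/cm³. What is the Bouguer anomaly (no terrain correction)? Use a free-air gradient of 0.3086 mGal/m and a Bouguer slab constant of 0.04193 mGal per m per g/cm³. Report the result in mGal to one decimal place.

Free-air correction = 0.3086 × 2592.4 = 800.01 mGal
Free-air anomaly = 978772.21 − 979416.74 + (800.01) = 155.48 mGal
Bouguer slab correction = 0.04193 × 2.24 × 2592.4 = 243.49 mGal
Simple Bouguer anomaly = 155.48 − (243.49) = -88.01 mGal

-88.0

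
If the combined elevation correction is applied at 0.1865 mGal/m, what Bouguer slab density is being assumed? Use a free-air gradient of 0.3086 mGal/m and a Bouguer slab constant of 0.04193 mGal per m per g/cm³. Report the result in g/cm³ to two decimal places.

0.1865 = 0.3086 − 0.04193 × ρ
ρ = (0.3086 − 0.1865) / 0.04193 = 2.91 g/cm³

2.91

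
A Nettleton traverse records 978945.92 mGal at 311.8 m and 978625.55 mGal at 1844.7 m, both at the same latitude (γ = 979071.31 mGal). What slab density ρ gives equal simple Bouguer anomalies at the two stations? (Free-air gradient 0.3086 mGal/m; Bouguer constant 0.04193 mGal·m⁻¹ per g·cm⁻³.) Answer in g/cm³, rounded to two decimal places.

2.38

Δg_obs = 978625.55 − 978945.92 = -320.37 mGal over Δh = 1844.7 − 311.8 = 1532.9 m
Equal Bouguer anomalies ⇒ Δg_obs + (0.3086 − 0.04193ρ)·Δh = 0
0.3086 − 0.04193ρ = −Δg_obs/Δh = 0.20900
ρ = (0.3086 − 0.20900) / 0.04193 = 2.38 g/cm³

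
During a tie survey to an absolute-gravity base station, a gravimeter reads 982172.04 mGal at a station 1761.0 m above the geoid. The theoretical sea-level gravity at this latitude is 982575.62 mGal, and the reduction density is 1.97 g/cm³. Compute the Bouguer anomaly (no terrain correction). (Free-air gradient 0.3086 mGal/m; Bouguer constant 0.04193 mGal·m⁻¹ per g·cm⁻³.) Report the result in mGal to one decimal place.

Free-air correction = 0.3086 × 1761.0 = 543.44 mGal
Free-air anomaly = 982172.04 − 982575.62 + (543.44) = 139.86 mGal
Bouguer slab correction = 0.04193 × 1.97 × 1761.0 = 145.46 mGal
Simple Bouguer anomaly = 139.86 − (145.46) = -5.60 mGal

-5.6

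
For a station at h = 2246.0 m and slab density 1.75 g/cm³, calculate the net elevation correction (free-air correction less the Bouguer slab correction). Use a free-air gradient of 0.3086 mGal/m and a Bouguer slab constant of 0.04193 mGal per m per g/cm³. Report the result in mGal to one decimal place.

528.3

Combined gradient = 0.3086 − 0.04193 × 1.75 = 0.2352225 mGal/m
Combined elevation correction = 0.2352225 × 2246.0 = 528.3 mGal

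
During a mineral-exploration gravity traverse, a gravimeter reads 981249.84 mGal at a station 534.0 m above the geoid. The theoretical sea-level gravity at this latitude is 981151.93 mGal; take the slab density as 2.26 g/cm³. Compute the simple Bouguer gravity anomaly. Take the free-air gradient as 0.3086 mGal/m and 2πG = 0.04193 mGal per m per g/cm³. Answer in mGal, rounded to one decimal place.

212.1

Free-air correction = 0.3086 × 534.0 = 164.79 mGal
Free-air anomaly = 981249.84 − 981151.93 + (164.79) = 262.70 mGal
Bouguer slab correction = 0.04193 × 2.26 × 534.0 = 50.60 mGal
Simple Bouguer anomaly = 262.70 − (50.60) = 212.10 mGal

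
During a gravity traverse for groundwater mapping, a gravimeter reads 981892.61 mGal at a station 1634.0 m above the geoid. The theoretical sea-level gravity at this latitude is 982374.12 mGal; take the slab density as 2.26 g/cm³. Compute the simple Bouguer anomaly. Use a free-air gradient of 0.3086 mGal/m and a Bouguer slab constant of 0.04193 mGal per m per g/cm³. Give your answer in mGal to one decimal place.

-132.1

Free-air correction = 0.3086 × 1634.0 = 504.25 mGal
Free-air anomaly = 981892.61 − 982374.12 + (504.25) = 22.74 mGal
Bouguer slab correction = 0.04193 × 2.26 × 1634.0 = 154.84 mGal
Simple Bouguer anomaly = 22.74 − (154.84) = -132.10 mGal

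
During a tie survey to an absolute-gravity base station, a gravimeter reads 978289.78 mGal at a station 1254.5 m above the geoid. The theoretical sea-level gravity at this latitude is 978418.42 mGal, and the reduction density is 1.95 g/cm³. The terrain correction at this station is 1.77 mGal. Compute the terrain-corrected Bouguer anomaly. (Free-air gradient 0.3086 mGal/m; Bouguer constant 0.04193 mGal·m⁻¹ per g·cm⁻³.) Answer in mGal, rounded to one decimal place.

Free-air correction = 0.3086 × 1254.5 = 387.14 mGal
Free-air anomaly = 978289.78 − 978418.42 + (387.14) = 258.50 mGal
Bouguer slab correction = 0.04193 × 1.95 × 1254.5 = 102.57 mGal
Simple Bouguer anomaly = 258.50 − (102.57) = 155.93 mGal
Complete Bouguer anomaly = 155.93 + 1.77 = 157.70 mGal

157.7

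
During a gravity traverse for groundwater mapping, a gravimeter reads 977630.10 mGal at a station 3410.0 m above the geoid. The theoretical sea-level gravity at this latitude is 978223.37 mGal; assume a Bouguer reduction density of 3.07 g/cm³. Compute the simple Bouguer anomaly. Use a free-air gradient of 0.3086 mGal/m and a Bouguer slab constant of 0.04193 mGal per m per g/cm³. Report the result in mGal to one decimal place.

20.1

Free-air correction = 0.3086 × 3410.0 = 1052.33 mGal
Free-air anomaly = 977630.10 − 978223.37 + (1052.33) = 459.06 mGal
Bouguer slab correction = 0.04193 × 3.07 × 3410.0 = 438.95 mGal
Simple Bouguer anomaly = 459.06 − (438.95) = 20.11 mGal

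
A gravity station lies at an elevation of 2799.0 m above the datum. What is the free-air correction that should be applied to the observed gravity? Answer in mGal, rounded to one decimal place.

Free-air correction = 0.3086 × 2799.0 = 863.8 mGal

863.8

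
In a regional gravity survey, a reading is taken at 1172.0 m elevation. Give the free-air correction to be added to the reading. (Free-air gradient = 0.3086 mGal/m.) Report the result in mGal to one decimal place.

Free-air correction = 0.3086 × 1172.0 = 361.7 mGal

361.7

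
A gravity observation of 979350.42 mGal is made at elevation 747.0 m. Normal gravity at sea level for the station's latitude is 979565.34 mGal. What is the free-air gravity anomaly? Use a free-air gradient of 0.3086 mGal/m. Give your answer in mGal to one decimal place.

Free-air correction = 0.3086 × 747.0 = 230.52 mGal
Free-air anomaly = 979350.42 − 979565.34 + (230.52) = 15.60 mGal

15.6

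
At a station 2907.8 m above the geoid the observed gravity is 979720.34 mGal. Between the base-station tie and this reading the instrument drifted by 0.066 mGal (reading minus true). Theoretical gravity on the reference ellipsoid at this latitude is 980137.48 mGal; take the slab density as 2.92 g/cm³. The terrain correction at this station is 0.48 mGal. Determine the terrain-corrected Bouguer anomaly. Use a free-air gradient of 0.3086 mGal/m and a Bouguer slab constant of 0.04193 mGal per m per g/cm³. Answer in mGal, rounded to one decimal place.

Drift-corrected reading = 979720.34 − (0.066) = 979720.274 mGal
Free-air correction = 0.3086 × 2907.8 = 897.35 mGal
Free-air anomaly = 979720.274 − 980137.48 + (897.35) = 480.144 mGal
Bouguer slab correction = 0.04193 × 2.92 × 2907.8 = 356.02 mGal
Simple Bouguer anomaly = 480.144 − (356.02) = 124.124 mGal
Complete Bouguer anomaly = 124.124 + 0.48 = 124.604 mGal

124.6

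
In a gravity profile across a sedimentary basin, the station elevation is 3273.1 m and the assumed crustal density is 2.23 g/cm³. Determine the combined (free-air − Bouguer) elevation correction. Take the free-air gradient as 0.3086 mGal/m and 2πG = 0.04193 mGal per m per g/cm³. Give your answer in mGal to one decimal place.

Combined gradient = 0.3086 − 0.04193 × 2.23 = 0.2150961 mGal/m
Combined elevation correction = 0.2150961 × 3273.1 = 704.0 mGal

704.0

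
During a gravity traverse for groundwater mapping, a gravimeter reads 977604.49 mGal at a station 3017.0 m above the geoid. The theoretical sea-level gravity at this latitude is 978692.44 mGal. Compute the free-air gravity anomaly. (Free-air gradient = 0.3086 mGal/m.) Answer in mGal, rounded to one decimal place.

-156.9

Free-air correction = 0.3086 × 3017.0 = 931.05 mGal
Free-air anomaly = 977604.49 − 978692.44 + (931.05) = -156.90 mGal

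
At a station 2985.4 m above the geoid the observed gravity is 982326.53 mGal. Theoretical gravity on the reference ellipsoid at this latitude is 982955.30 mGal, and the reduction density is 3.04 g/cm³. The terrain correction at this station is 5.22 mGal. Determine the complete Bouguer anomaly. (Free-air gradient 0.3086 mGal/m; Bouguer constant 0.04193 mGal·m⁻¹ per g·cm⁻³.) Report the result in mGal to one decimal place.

Free-air correction = 0.3086 × 2985.4 = 921.29 mGal
Free-air anomaly = 982326.53 − 982955.30 + (921.29) = 292.52 mGal
Bouguer slab correction = 0.04193 × 3.04 × 2985.4 = 380.54 mGal
Simple Bouguer anomaly = 292.52 − (380.54) = -88.02 mGal
Complete Bouguer anomaly = -88.02 + 5.22 = -82.80 mGal

-82.8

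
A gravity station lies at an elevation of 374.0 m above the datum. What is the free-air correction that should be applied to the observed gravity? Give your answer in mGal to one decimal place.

115.4

Free-air correction = 0.3086 × 374.0 = 115.4 mGal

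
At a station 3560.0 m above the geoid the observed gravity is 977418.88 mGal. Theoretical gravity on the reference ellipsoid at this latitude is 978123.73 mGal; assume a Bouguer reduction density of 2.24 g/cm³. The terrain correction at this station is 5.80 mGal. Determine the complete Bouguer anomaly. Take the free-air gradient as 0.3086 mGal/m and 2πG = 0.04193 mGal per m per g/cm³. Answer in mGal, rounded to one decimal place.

65.2

Free-air correction = 0.3086 × 3560.0 = 1098.62 mGal
Free-air anomaly = 977418.88 − 978123.73 + (1098.62) = 393.77 mGal
Bouguer slab correction = 0.04193 × 2.24 × 3560.0 = 334.37 mGal
Simple Bouguer anomaly = 393.77 − (334.37) = 59.40 mGal
Complete Bouguer anomaly = 59.40 + 5.80 = 65.20 mGal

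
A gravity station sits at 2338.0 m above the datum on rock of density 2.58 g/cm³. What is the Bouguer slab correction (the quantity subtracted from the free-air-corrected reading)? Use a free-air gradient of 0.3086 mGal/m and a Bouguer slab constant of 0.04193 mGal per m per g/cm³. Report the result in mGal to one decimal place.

252.9

Bouguer slab correction = 0.04193 × 2.58 × 2338.0 = 252.9 mGal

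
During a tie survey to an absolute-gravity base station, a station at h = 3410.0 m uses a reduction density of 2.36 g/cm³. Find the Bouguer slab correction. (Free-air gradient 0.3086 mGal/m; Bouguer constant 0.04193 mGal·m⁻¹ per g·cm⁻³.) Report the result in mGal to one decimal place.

337.4

Bouguer slab correction = 0.04193 × 2.36 × 3410.0 = 337.4 mGal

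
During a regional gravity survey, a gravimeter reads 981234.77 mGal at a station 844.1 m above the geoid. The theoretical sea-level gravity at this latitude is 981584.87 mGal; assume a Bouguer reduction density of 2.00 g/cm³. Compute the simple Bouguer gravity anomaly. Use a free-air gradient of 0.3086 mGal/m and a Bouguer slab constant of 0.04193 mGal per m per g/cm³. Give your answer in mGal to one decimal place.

-160.4

Free-air correction = 0.3086 × 844.1 = 260.49 mGal
Free-air anomaly = 981234.77 − 981584.87 + (260.49) = -89.61 mGal
Bouguer slab correction = 0.04193 × 2.00 × 844.1 = 70.79 mGal
Simple Bouguer anomaly = -89.61 − (70.79) = -160.40 mGal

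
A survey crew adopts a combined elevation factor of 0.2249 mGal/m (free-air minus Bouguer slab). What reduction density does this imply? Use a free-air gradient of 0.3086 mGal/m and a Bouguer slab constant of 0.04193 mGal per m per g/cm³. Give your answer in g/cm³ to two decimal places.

0.2249 = 0.3086 − 0.04193 × ρ
ρ = (0.3086 − 0.2249) / 0.04193 = 2.00 g/cm³

2.00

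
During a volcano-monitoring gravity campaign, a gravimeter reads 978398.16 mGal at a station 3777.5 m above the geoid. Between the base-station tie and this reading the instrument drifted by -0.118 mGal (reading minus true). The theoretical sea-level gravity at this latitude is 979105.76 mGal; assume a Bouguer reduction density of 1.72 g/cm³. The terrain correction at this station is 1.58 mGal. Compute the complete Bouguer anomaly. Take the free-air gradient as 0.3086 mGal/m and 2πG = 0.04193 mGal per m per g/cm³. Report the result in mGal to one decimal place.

Drift-corrected reading = 978398.16 − (-0.118) = 978398.278 mGal
Free-air correction = 0.3086 × 3777.5 = 1165.74 mGal
Free-air anomaly = 978398.278 − 979105.76 + (1165.74) = 458.258 mGal
Bouguer slab correction = 0.04193 × 1.72 × 3777.5 = 272.43 mGal
Simple Bouguer anomaly = 458.258 − (272.43) = 185.828 mGal
Complete Bouguer anomaly = 185.828 + 1.58 = 187.408 mGal

187.4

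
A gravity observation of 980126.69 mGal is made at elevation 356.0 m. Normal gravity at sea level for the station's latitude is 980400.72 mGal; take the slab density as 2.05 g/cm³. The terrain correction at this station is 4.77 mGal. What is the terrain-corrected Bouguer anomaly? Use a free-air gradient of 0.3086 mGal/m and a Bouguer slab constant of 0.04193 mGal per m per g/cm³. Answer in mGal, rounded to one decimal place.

Free-air correction = 0.3086 × 356.0 = 109.86 mGal
Free-air anomaly = 980126.69 − 980400.72 + (109.86) = -164.17 mGal
Bouguer slab correction = 0.04193 × 2.05 × 356.0 = 30.60 mGal
Simple Bouguer anomaly = -164.17 − (30.60) = -194.77 mGal
Complete Bouguer anomaly = -194.77 + 4.77 = -190.00 mGal

-190.0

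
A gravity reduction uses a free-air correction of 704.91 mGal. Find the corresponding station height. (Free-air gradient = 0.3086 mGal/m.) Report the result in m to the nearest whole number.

h = 704.91 / 0.3086 = 2284.22 m

2284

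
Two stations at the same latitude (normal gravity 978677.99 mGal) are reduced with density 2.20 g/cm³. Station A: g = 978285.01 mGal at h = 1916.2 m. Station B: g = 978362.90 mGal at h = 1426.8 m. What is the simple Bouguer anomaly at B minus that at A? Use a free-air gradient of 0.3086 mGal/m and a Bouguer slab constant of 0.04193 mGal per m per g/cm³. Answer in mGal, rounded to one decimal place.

Δg_SB(A) = 978285.01 − 978677.99 + 0.3086×1916.2 − 0.04193×2.20×1916.2 = 21.60 mGal
Δg_SB(B) = 978362.90 − 978677.99 + 0.3086×1426.8 − 0.04193×2.20×1426.8 = -6.40 mGal
Difference = -6.40 − (21.60) = -28.00 mGal

-28.0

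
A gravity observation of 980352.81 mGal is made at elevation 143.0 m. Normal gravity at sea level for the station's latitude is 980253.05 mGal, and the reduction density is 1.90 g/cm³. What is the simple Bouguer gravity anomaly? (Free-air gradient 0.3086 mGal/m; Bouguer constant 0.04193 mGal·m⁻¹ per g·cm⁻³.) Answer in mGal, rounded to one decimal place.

132.5

Free-air correction = 0.3086 × 143.0 = 44.13 mGal
Free-air anomaly = 980352.81 − 980253.05 + (44.13) = 143.89 mGal
Bouguer slab correction = 0.04193 × 1.90 × 143.0 = 11.39 mGal
Simple Bouguer anomaly = 143.89 − (11.39) = 132.50 mGal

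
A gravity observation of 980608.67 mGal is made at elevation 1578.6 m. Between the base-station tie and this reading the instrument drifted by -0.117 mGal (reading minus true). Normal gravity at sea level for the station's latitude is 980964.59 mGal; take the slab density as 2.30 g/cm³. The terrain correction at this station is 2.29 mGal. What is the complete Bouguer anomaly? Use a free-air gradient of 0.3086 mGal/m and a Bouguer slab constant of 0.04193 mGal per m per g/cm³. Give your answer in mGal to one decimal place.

-18.6

Drift-corrected reading = 980608.67 − (-0.117) = 980608.787 mGal
Free-air correction = 0.3086 × 1578.6 = 487.16 mGal
Free-air anomaly = 980608.787 − 980964.59 + (487.16) = 131.357 mGal
Bouguer slab correction = 0.04193 × 2.30 × 1578.6 = 152.24 mGal
Simple Bouguer anomaly = 131.357 − (152.24) = -20.883 mGal
Complete Bouguer anomaly = -20.883 + 2.29 = -18.593 mGal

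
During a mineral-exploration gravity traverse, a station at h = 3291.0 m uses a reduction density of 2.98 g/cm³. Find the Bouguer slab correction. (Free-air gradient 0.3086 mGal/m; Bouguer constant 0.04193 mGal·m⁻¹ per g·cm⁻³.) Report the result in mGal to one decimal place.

411.2

Bouguer slab correction = 0.04193 × 2.98 × 3291.0 = 411.2 mGal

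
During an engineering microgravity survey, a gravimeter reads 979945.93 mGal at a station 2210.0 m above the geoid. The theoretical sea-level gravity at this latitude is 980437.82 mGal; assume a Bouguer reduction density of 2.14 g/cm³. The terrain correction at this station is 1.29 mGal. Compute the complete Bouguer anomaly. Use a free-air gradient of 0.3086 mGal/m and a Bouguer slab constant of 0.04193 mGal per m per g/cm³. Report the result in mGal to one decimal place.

Free-air correction = 0.3086 × 2210.0 = 682.01 mGal
Free-air anomaly = 979945.93 − 980437.82 + (682.01) = 190.12 mGal
Bouguer slab correction = 0.04193 × 2.14 × 2210.0 = 198.30 mGal
Simple Bouguer anomaly = 190.12 − (198.30) = -8.18 mGal
Complete Bouguer anomaly = -8.18 + 1.29 = -6.89 mGal

-6.9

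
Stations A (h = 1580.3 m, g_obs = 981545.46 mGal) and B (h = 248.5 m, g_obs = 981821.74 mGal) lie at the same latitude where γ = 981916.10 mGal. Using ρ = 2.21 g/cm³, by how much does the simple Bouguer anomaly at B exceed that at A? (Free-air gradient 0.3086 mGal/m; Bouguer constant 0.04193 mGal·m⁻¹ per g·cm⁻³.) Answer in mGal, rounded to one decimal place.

Δg_SB(A) = 981545.46 − 981916.10 + 0.3086×1580.3 − 0.04193×2.21×1580.3 = -29.40 mGal
Δg_SB(B) = 981821.74 − 981916.10 + 0.3086×248.5 − 0.04193×2.21×248.5 = -40.70 mGal
Difference = -40.70 − (-29.40) = -11.30 mGal

-11.3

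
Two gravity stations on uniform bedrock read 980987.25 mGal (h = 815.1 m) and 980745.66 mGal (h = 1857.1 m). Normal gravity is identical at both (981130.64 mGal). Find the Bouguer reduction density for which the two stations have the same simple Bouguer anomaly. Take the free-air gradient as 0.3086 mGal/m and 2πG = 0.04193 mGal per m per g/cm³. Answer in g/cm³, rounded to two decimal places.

1.83

Δg_obs = 980745.66 − 980987.25 = -241.59 mGal over Δh = 1857.1 − 815.1 = 1042.0 m
Equal Bouguer anomalies ⇒ Δg_obs + (0.3086 − 0.04193ρ)·Δh = 0
0.3086 − 0.04193ρ = −Δg_obs/Δh = 0.23185
ρ = (0.3086 − 0.23185) / 0.04193 = 1.83 g/cm³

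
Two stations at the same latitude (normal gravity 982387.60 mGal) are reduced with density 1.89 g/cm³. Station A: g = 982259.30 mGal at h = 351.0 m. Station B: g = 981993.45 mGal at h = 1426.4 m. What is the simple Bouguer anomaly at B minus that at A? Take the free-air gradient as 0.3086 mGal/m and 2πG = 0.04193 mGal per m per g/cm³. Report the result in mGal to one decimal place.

Δg_SB(A) = 982259.30 − 982387.60 + 0.3086×351.0 − 0.04193×1.89×351.0 = -47.80 mGal
Δg_SB(B) = 981993.45 − 982387.60 + 0.3086×1426.4 − 0.04193×1.89×1426.4 = -67.00 mGal
Difference = -67.00 − (-47.80) = -19.20 mGal

-19.2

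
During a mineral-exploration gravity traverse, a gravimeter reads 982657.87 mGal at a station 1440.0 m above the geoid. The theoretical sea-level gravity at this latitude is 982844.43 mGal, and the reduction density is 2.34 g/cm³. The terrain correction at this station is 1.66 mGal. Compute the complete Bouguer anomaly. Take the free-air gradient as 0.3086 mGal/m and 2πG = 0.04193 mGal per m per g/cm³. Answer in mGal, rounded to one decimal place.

Free-air correction = 0.3086 × 1440.0 = 444.38 mGal
Free-air anomaly = 982657.87 − 982844.43 + (444.38) = 257.82 mGal
Bouguer slab correction = 0.04193 × 2.34 × 1440.0 = 141.29 mGal
Simple Bouguer anomaly = 257.82 − (141.29) = 116.53 mGal
Complete Bouguer anomaly = 116.53 + 1.66 = 118.19 mGal

118.2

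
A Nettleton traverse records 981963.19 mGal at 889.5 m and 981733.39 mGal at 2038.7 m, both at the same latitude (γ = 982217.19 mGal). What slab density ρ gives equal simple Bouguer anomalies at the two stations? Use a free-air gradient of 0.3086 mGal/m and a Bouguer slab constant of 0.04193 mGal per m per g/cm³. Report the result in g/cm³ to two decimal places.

Δg_obs = 981733.39 − 981963.19 = -229.80 mGal over Δh = 2038.7 − 889.5 = 1149.2 m
Equal Bouguer anomalies ⇒ Δg_obs + (0.3086 − 0.04193ρ)·Δh = 0
0.3086 − 0.04193ρ = −Δg_obs/Δh = 0.19997
ρ = (0.3086 − 0.19997) / 0.04193 = 2.59 g/cm³

2.59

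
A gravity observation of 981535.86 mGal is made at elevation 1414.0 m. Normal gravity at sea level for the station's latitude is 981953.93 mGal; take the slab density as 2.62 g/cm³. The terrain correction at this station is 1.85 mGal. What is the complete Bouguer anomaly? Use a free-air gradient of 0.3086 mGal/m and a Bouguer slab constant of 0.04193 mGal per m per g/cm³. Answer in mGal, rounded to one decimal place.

-135.2

Free-air correction = 0.3086 × 1414.0 = 436.36 mGal
Free-air anomaly = 981535.86 − 981953.93 + (436.36) = 18.29 mGal
Bouguer slab correction = 0.04193 × 2.62 × 1414.0 = 155.34 mGal
Simple Bouguer anomaly = 18.29 − (155.34) = -137.05 mGal
Complete Bouguer anomaly = -137.05 + 1.85 = -135.20 mGal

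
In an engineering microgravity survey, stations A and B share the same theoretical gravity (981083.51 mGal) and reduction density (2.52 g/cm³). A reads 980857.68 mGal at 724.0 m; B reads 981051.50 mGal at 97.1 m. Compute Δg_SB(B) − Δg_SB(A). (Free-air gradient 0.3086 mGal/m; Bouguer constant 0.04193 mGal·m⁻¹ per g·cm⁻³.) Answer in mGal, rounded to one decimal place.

Δg_SB(A) = 980857.68 − 981083.51 + 0.3086×724.0 − 0.04193×2.52×724.0 = -78.90 mGal
Δg_SB(B) = 981051.50 − 981083.51 + 0.3086×97.1 − 0.04193×2.52×97.1 = -12.30 mGal
Difference = -12.30 − (-78.90) = 66.60 mGal

66.6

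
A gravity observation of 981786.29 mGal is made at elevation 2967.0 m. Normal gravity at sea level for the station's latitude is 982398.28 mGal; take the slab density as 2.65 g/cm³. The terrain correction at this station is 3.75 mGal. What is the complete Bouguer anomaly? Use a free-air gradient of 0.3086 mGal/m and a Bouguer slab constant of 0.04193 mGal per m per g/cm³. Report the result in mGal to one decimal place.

-22.3

Free-air correction = 0.3086 × 2967.0 = 915.62 mGal
Free-air anomaly = 981786.29 − 982398.28 + (915.62) = 303.63 mGal
Bouguer slab correction = 0.04193 × 2.65 × 2967.0 = 329.68 mGal
Simple Bouguer anomaly = 303.63 − (329.68) = -26.05 mGal
Complete Bouguer anomaly = -26.05 + 3.75 = -22.30 mGal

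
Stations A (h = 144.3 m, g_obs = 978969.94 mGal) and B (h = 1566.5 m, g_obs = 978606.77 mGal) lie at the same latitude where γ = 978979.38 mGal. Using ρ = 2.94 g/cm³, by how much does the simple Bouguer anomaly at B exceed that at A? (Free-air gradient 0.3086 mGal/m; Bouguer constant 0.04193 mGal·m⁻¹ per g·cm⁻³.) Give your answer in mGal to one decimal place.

Δg_SB(A) = 978969.94 − 978979.38 + 0.3086×144.3 − 0.04193×2.94×144.3 = 17.30 mGal
Δg_SB(B) = 978606.77 − 978979.38 + 0.3086×1566.5 − 0.04193×2.94×1566.5 = -82.30 mGal
Difference = -82.30 − (17.30) = -99.60 mGal

-99.6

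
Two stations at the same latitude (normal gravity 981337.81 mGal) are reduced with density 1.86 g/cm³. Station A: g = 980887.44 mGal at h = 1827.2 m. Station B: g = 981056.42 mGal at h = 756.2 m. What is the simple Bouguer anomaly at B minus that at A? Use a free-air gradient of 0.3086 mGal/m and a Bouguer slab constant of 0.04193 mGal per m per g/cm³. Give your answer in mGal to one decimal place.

Δg_SB(A) = 980887.44 − 981337.81 + 0.3086×1827.2 − 0.04193×1.86×1827.2 = -29.00 mGal
Δg_SB(B) = 981056.42 − 981337.81 + 0.3086×756.2 − 0.04193×1.86×756.2 = -107.00 mGal
Difference = -107.00 − (-29.00) = -78.00 mGal

-78.0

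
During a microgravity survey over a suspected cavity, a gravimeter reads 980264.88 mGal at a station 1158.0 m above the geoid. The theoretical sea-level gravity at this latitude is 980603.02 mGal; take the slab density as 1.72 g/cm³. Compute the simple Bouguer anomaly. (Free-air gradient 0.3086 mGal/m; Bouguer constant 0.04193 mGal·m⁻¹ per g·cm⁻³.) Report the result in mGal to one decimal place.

Free-air correction = 0.3086 × 1158.0 = 357.36 mGal
Free-air anomaly = 980264.88 − 980603.02 + (357.36) = 19.22 mGal
Bouguer slab correction = 0.04193 × 1.72 × 1158.0 = 83.51 mGal
Simple Bouguer anomaly = 19.22 − (83.51) = -64.29 mGal

-64.3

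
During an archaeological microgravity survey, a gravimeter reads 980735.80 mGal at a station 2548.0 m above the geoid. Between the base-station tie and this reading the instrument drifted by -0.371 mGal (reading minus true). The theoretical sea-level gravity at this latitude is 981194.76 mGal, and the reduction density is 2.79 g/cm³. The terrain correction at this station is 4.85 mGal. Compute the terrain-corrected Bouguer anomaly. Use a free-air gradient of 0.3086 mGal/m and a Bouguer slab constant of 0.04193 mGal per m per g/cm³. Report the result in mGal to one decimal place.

Drift-corrected reading = 980735.80 − (-0.371) = 980736.171 mGal
Free-air correction = 0.3086 × 2548.0 = 786.31 mGal
Free-air anomaly = 980736.171 − 981194.76 + (786.31) = 327.721 mGal
Bouguer slab correction = 0.04193 × 2.79 × 2548.0 = 298.08 mGal
Simple Bouguer anomaly = 327.721 − (298.08) = 29.641 mGal
Complete Bouguer anomaly = 29.641 + 4.85 = 34.491 mGal

34.5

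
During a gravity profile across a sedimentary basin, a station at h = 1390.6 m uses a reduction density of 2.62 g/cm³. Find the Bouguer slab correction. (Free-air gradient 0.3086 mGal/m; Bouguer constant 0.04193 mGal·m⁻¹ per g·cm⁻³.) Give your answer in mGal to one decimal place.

Bouguer slab correction = 0.04193 × 2.62 × 1390.6 = 152.8 mGal

152.8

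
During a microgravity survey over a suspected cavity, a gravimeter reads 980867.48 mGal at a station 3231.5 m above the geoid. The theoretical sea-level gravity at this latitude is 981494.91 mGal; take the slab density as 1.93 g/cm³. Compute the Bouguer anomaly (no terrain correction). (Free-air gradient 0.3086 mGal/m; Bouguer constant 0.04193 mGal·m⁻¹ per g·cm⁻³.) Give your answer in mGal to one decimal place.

Free-air correction = 0.3086 × 3231.5 = 997.24 mGal
Free-air anomaly = 980867.48 − 981494.91 + (997.24) = 369.81 mGal
Bouguer slab correction = 0.04193 × 1.93 × 3231.5 = 261.51 mGal
Simple Bouguer anomaly = 369.81 − (261.51) = 108.30 mGal

108.3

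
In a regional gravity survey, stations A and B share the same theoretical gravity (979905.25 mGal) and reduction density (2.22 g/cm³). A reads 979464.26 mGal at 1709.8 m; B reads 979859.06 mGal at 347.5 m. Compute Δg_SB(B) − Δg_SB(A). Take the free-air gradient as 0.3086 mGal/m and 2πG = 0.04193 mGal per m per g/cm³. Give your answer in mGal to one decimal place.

Δg_SB(A) = 979464.26 − 979905.25 + 0.3086×1709.8 − 0.04193×2.22×1709.8 = -72.50 mGal
Δg_SB(B) = 979859.06 − 979905.25 + 0.3086×347.5 − 0.04193×2.22×347.5 = 28.70 mGal
Difference = 28.70 − (-72.50) = 101.20 mGal

101.2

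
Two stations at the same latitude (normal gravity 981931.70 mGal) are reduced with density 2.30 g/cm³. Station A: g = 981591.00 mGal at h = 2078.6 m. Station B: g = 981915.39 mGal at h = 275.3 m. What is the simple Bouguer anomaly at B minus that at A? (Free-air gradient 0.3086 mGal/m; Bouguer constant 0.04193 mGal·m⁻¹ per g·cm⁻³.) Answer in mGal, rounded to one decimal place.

Δg_SB(A) = 981591.00 − 981931.70 + 0.3086×2078.6 − 0.04193×2.30×2078.6 = 100.30 mGal
Δg_SB(B) = 981915.39 − 981931.70 + 0.3086×275.3 − 0.04193×2.30×275.3 = 42.10 mGal
Difference = 42.10 − (100.30) = -58.20 mGal

-58.2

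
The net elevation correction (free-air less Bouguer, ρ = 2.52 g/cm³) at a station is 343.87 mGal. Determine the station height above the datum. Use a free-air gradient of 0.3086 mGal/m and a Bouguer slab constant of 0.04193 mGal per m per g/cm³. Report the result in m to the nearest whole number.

Combined gradient = 0.3086 − 0.04193 × 2.52 = 0.2029364 mGal/m
h = 343.87 / 0.2029364 = 1694.47 m

1694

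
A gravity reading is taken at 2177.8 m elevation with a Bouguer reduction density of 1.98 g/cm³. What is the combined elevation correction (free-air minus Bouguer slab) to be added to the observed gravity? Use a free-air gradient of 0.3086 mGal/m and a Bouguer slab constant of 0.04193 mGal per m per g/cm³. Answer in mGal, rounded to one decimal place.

491.3

Combined gradient = 0.3086 − 0.04193 × 1.98 = 0.2255786 mGal/m
Combined elevation correction = 0.2255786 × 2177.8 = 491.3 mGal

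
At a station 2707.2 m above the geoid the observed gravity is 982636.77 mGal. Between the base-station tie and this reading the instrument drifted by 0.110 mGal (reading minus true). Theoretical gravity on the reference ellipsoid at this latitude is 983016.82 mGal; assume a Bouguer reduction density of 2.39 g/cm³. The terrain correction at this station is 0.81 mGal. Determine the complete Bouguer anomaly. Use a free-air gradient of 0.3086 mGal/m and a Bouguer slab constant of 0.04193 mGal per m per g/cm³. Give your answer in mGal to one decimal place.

184.8

Drift-corrected reading = 982636.77 − (0.110) = 982636.660 mGal
Free-air correction = 0.3086 × 2707.2 = 835.44 mGal
Free-air anomaly = 982636.660 − 983016.82 + (835.44) = 455.280 mGal
Bouguer slab correction = 0.04193 × 2.39 × 2707.2 = 271.30 mGal
Simple Bouguer anomaly = 455.280 − (271.30) = 183.980 mGal
Complete Bouguer anomaly = 183.980 + 0.81 = 184.790 mGal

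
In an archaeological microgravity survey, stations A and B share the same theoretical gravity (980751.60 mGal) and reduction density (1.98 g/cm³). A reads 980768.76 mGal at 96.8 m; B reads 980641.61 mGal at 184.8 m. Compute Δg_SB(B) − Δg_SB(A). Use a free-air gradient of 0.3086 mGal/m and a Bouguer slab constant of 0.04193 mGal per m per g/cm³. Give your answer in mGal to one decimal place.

Δg_SB(A) = 980768.76 − 980751.60 + 0.3086×96.8 − 0.04193×1.98×96.8 = 39.00 mGal
Δg_SB(B) = 980641.61 − 980751.60 + 0.3086×184.8 − 0.04193×1.98×184.8 = -68.30 mGal
Difference = -68.30 − (39.00) = -107.30 mGal

-107.3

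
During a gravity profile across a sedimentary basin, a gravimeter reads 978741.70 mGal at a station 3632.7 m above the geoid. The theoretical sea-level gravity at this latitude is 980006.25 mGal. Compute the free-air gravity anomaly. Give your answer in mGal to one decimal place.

-143.5

Free-air correction = 0.3086 × 3632.7 = 1121.05 mGal
Free-air anomaly = 978741.70 − 980006.25 + (1121.05) = -143.50 mGal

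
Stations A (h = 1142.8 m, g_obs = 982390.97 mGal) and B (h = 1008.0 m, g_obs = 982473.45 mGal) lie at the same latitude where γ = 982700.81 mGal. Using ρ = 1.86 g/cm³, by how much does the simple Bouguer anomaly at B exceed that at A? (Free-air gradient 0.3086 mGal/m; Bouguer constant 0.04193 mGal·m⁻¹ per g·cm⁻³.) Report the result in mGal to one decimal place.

Δg_SB(A) = 982390.97 − 982700.81 + 0.3086×1142.8 − 0.04193×1.86×1142.8 = -46.30 mGal
Δg_SB(B) = 982473.45 − 982700.81 + 0.3086×1008.0 − 0.04193×1.86×1008.0 = 5.10 mGal
Difference = 5.10 − (-46.30) = 51.40 mGal

51.4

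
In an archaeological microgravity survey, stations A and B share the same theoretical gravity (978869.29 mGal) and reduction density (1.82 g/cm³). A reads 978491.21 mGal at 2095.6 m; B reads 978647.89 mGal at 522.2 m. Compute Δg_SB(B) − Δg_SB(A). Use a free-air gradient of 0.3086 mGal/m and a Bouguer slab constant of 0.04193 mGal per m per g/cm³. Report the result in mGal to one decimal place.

Δg_SB(A) = 978491.21 − 978869.29 + 0.3086×2095.6 − 0.04193×1.82×2095.6 = 108.70 mGal
Δg_SB(B) = 978647.89 − 978869.29 + 0.3086×522.2 − 0.04193×1.82×522.2 = -100.10 mGal
Difference = -100.10 − (108.70) = -208.80 mGal

-208.8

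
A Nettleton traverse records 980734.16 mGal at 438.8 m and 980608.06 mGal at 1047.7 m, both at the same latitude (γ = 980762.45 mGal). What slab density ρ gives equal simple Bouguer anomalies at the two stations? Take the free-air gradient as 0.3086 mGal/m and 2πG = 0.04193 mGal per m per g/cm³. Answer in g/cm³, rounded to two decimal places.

2.42

Δg_obs = 980608.06 − 980734.16 = -126.10 mGal over Δh = 1047.7 − 438.8 = 608.9 m
Equal Bouguer anomalies ⇒ Δg_obs + (0.3086 − 0.04193ρ)·Δh = 0
0.3086 − 0.04193ρ = −Δg_obs/Δh = 0.20709
ρ = (0.3086 − 0.20709) / 0.04193 = 2.42 g/cm³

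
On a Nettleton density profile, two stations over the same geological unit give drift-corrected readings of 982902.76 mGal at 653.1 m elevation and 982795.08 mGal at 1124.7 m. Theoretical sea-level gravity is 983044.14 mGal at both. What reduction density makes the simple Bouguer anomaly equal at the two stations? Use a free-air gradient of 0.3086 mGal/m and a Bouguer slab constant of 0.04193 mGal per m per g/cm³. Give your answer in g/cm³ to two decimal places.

Δg_obs = 982795.08 − 982902.76 = -107.68 mGal over Δh = 1124.7 − 653.1 = 471.6 m
Equal Bouguer anomalies ⇒ Δg_obs + (0.3086 − 0.04193ρ)·Δh = 0
0.3086 − 0.04193ρ = −Δg_obs/Δh = 0.22833
ρ = (0.3086 − 0.22833) / 0.04193 = 1.91 g/cm³

1.91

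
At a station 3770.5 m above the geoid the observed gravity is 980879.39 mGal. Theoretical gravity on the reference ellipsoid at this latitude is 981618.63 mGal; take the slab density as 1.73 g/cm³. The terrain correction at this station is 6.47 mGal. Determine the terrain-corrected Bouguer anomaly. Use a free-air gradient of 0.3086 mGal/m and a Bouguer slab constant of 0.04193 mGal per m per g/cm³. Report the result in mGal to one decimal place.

157.3

Free-air correction = 0.3086 × 3770.5 = 1163.58 mGal
Free-air anomaly = 980879.39 − 981618.63 + (1163.58) = 424.34 mGal
Bouguer slab correction = 0.04193 × 1.73 × 3770.5 = 273.51 mGal
Simple Bouguer anomaly = 424.34 − (273.51) = 150.83 mGal
Complete Bouguer anomaly = 150.83 + 6.47 = 157.30 mGal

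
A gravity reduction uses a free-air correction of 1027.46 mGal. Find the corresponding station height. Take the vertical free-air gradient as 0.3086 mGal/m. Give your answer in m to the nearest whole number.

3329

h = 1027.46 / 0.3086 = 3329.42 m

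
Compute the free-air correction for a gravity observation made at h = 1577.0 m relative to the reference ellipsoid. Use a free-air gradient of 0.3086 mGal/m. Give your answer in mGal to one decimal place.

486.7

Free-air correction = 0.3086 × 1577.0 = 486.7 mGal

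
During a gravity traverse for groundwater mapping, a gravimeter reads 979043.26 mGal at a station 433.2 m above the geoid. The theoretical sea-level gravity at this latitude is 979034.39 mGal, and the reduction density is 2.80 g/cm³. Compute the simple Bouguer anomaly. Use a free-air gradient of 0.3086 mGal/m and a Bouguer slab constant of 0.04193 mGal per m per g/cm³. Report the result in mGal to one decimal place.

Free-air correction = 0.3086 × 433.2 = 133.69 mGal
Free-air anomaly = 979043.26 − 979034.39 + (133.69) = 142.56 mGal
Bouguer slab correction = 0.04193 × 2.80 × 433.2 = 50.86 mGal
Simple Bouguer anomaly = 142.56 − (50.86) = 91.70 mGal

91.7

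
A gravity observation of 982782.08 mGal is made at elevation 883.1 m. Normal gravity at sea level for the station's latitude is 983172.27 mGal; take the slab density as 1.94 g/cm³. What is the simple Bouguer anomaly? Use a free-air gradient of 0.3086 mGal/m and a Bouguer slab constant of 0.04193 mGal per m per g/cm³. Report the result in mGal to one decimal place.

-189.5

Free-air correction = 0.3086 × 883.1 = 272.52 mGal
Free-air anomaly = 982782.08 − 983172.27 + (272.52) = -117.67 mGal
Bouguer slab correction = 0.04193 × 1.94 × 883.1 = 71.84 mGal
Simple Bouguer anomaly = -117.67 − (71.84) = -189.51 mGal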